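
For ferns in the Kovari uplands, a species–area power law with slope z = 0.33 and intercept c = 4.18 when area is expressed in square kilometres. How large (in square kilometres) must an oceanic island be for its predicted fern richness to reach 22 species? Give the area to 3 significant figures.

22 = 4.18 × A^0.33  ⇒  A^0.33 = 22/4.18 = 5.263
ln A = ln(5.263) / 0.33 = 1.6607 / 0.33 = 5.0325
A = e^5.0325 ≈ 153.3 square kilometres

153 square kilometres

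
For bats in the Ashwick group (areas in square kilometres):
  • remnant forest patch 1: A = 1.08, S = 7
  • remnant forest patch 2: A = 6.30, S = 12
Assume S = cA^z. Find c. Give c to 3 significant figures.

6.84

z = ln(S₂/S₁) / ln(A₂/A₁) = ln(12/7) / ln(6.3/1.08) = 0.5390 / 1.7636 = 0.3056
c = S₁ / A₁^z = 7 / 1.08^0.3056 = 7 / 1.024 = 6.837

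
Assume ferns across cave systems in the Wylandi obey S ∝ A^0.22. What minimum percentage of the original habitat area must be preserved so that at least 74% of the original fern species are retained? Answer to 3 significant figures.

25.4%

Need (A_new/A_old)^0.22 = 0.74, so A_new/A_old = 0.74^(1/0.22) = 0.74^4.545
ln(A_new/A_old) = ln 0.74 / 0.22 = -0.3011 / 0.22 = -1.3687
A_new/A_old = e^-1.3687 ≈ 0.2544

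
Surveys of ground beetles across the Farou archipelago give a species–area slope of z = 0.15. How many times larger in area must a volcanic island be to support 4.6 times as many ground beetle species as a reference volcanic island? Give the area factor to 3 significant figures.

(A₂/A₁)^0.15 = 4.6, so A₂/A₁ = 4.6^(1/0.15) = 4.6^6.667
ln(A₂/A₁) = ln 4.6 / 0.15 = 1.5261 / 0.15 = 10.1737
A₂/A₁ = e^10.1737 ≈ 26205

26200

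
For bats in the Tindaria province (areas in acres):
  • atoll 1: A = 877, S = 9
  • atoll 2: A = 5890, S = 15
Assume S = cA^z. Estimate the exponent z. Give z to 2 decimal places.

0.27

Taking logs: ln S = ln c + z ln A, so z = (ln S₂ − ln S₁)/(ln A₂ − ln A₁).
z = ln(15/9) / ln(5890/877) = ln(1.667) / ln(6.716) = 0.5108 / 1.9045 = 0.2682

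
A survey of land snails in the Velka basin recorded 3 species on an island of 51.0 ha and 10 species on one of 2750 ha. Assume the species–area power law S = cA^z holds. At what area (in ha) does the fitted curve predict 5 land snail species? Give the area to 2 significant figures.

280 ha

z = ln(10/3) / ln(2750/51) = 1.2040 / 3.9875 = 0.3019
c = 3 / 51^0.3019 = 3 / 3.278 = 0.9153
A = (5/0.9153)^(1/0.3019) ⇒ ln A = ln(5.463)/0.3019 = 5.6237
A = e^5.6237 ≈ 276.9 ha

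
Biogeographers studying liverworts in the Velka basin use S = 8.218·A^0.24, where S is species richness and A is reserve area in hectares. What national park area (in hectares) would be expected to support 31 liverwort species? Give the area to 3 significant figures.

253 hectares

31 = 8.218 × A^0.24  ⇒  A^0.24 = 31/8.218 = 3.772
ln A = ln(3.772) / 0.24 = 1.3277 / 0.24 = 5.5319
A = e^5.5319 ≈ 252.6 hectares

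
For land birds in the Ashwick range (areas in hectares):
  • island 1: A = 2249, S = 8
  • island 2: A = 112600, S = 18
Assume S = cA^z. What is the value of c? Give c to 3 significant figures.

z = ln(S₂/S₁) / ln(A₂/A₁) = ln(18/8) / ln(112600/2249) = 0.8109 / 3.9134 = 0.2072
c = S₁ / A₁^z = 8 / 2249^0.2072 = 8 / 4.95 = 1.616

1.62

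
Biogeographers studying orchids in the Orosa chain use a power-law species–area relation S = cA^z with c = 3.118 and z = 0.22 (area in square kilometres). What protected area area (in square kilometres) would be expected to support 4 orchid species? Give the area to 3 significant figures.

3.10 square kilometres

4 = 3.118 × A^0.22  ⇒  A^0.22 = 4/3.118 = 1.283
ln A = ln(1.283) / 0.22 = 0.2491 / 0.22 = 1.1323
A = e^1.1323 ≈ 3.103 square kilometres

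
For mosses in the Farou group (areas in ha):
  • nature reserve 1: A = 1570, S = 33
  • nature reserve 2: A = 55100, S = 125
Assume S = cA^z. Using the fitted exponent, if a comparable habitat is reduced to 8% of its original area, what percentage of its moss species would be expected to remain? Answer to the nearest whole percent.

z = ln(125/33) / ln(55100/1570) = 1.3318 / 3.5581 = 0.3743
S_new/S_old = (A_new/A_old)^z = 0.08^0.3743 = exp(0.3743 × -2.5257) = 0.3885

39%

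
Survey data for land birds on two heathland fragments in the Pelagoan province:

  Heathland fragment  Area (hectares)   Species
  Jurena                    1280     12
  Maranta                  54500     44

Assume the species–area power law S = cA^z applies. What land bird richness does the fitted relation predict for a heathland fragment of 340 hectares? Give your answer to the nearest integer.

8

z = ln(44/12) / ln(54500/1280) = 1.2993 / 3.7513 = 0.3464
c = 12 / 1280^0.3464 = 12 / 11.92 = 1.007
S₃ = 1.007 × 340^0.3464 = 1.007 × 7.53 ≈ 7.582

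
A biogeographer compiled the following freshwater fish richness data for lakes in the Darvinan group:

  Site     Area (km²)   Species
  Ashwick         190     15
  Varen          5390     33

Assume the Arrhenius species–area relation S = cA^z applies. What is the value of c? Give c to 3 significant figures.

z = ln(S₂/S₁) / ln(A₂/A₁) = ln(33/15) / ln(5390/190) = 0.7885 / 3.3453 = 0.2357
c = S₁ / A₁^z = 15 / 190^0.2357 = 15 / 3.444 = 4.355

4.36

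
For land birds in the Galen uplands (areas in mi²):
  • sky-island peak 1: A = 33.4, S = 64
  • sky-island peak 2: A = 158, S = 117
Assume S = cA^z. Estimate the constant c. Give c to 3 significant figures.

16.4

z = ln(S₂/S₁) / ln(A₂/A₁) = ln(117/64) / ln(158/33.4) = 0.6033 / 1.5540 = 0.3882
c = S₁ / A₁^z = 64 / 33.4^0.3882 = 64 / 3.904 = 16.39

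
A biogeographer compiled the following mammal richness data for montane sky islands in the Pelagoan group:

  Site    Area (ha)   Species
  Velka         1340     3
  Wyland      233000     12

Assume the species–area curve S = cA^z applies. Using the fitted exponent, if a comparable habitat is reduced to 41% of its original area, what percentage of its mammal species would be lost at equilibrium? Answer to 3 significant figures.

z = ln(12/3) / ln(233000/1340) = 1.3863 / 5.1584 = 0.2687
S_new/S_old = (A_new/A_old)^z = 0.41^0.2687 = exp(0.2687 × -0.8916) = 0.7869
Fraction lost = 1 − 0.7869 = 0.2131

21.3%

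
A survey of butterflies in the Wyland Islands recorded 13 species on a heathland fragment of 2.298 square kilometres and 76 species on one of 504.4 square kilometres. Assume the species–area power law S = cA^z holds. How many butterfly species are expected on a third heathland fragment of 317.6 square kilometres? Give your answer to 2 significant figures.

65

z = ln(76/13) / ln(504.4/2.298) = 1.7658 / 5.3913 = 0.3275
c = 13 / 2.298^0.3275 = 13 / 1.313 = 9.899
S₃ = 9.899 × 317.6^0.3275 = 9.899 × 6.598 ≈ 65.32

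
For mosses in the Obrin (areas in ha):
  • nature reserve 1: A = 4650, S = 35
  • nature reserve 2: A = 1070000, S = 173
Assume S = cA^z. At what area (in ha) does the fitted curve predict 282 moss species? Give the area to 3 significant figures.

z = ln(173/35) / ln(1070000/4650) = 1.5979 / 5.4385 = 0.2938
c = 35 / 4650^0.2938 = 35 / 11.96 = 2.928
A = (282/2.928)^(1/0.2938) ⇒ ln A = ln(96.33)/0.2938 = 15.5462
A = e^15.5462 ≈ 5644293 ha

5640000 ha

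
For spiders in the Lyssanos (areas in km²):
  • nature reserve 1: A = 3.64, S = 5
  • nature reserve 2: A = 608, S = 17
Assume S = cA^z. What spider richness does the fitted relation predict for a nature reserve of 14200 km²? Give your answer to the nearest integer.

z = ln(17/5) / ln(608/3.64) = 1.2238 / 5.1182 = 0.2391
c = 5 / 3.64^0.2391 = 5 / 1.362 = 3.671
S₃ = 3.671 × 14200^0.2391 = 3.671 × 9.836 ≈ 36.11

36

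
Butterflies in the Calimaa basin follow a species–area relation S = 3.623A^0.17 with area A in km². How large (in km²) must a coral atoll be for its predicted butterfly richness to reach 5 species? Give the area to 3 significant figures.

6.65 km²

5 = 3.623 × A^0.17  ⇒  A^0.17 = 5/3.623 = 1.38
ln A = ln(1.38) / 0.17 = 0.3221 / 0.17 = 1.8949
A = e^1.8949 ≈ 6.652 km²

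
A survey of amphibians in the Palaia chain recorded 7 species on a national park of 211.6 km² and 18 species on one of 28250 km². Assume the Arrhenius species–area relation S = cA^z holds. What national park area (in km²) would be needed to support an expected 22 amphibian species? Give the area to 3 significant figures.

z = ln(18/7) / ln(28250/211.6) = 0.9445 / 4.8942 = 0.1930
c = 7 / 211.6^0.1930 = 7 / 2.81 = 2.491
A = (22/2.491)^(1/0.1930) ⇒ ln A = ln(8.833)/0.1930 = 11.2887
A = e^11.2887 ≈ 79915 km²

79900 km²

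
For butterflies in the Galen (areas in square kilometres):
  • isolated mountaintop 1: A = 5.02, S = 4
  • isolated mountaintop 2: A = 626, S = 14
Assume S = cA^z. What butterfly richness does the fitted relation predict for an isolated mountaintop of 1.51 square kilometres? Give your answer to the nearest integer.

z = ln(14/4) / ln(626/5.02) = 1.2528 / 4.8259 = 0.2596
c = 4 / 5.02^0.2596 = 4 / 1.52 = 2.631
S₃ = 2.631 × 1.51^0.2596 = 2.631 × 1.113 ≈ 2.928

3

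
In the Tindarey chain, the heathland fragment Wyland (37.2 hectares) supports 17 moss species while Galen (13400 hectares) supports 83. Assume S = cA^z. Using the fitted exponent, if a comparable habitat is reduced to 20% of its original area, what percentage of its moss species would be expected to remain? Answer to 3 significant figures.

z = ln(83/17) / ln(13400/37.2) = 1.5856 / 5.8867 = 0.2694
S_new/S_old = (A_new/A_old)^z = 0.2^0.2694 = exp(0.2694 × -1.6094) = 0.6482

64.8%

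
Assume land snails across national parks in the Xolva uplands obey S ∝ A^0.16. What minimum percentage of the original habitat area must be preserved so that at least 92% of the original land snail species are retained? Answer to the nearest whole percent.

59%

Need (A_new/A_old)^0.16 = 0.92, so A_new/A_old = 0.92^(1/0.16) = 0.92^6.25
ln(A_new/A_old) = ln 0.92 / 0.16 = -0.0834 / 0.16 = -0.5211
A_new/A_old = e^-0.5211 ≈ 0.5938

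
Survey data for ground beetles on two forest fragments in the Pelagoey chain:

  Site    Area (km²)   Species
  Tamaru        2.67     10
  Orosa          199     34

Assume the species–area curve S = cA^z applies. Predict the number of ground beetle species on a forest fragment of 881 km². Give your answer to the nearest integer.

z = ln(34/10) / ln(199/2.67) = 1.2238 / 4.3112 = 0.2839
c = 10 / 2.67^0.2839 = 10 / 1.322 = 7.567
S₃ = 7.567 × 881^0.2839 = 7.567 × 6.854 ≈ 51.87

52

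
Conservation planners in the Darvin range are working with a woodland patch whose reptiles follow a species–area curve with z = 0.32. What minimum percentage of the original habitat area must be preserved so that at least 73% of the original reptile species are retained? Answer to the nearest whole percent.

37%

Need (A_new/A_old)^0.32 = 0.73, so A_new/A_old = 0.73^(1/0.32) = 0.73^3.125
ln(A_new/A_old) = ln 0.73 / 0.32 = -0.3147 / 0.32 = -0.9835
A_new/A_old = e^-0.9835 ≈ 0.374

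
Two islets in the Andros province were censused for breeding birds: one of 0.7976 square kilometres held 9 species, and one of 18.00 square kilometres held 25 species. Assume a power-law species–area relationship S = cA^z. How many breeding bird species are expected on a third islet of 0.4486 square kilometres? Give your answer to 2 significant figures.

z = ln(25/9) / ln(18/0.7976) = 1.0217 / 3.1165 = 0.3278
c = 9 / 0.7976^0.3278 = 9 / 0.9285 = 9.693
S₃ = 9.693 × 0.4486^0.3278 = 9.693 × 0.7689 ≈ 7.453

7.5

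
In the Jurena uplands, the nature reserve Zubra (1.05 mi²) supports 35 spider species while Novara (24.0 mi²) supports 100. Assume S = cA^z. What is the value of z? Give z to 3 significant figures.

0.335

Taking logs: ln S = ln c + z ln A, so z = (ln S₂ − ln S₁)/(ln A₂ − ln A₁).
z = ln(100/35) / ln(24/1.05) = ln(2.857) / ln(22.86) = 1.0498 / 3.1293 = 0.3355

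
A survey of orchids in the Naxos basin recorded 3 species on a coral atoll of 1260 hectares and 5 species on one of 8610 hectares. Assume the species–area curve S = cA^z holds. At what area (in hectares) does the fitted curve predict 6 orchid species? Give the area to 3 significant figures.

z = ln(5/3) / ln(8610/1260) = 0.5108 / 1.9218 = 0.2658
c = 3 / 1260^0.2658 = 3 / 6.669 = 0.4498
A = (6/0.4498)^(1/0.2658) ⇒ ln A = ln(13.34)/0.2658 = 9.7466
A = e^9.7466 ≈ 17096 hectares

17100 hectares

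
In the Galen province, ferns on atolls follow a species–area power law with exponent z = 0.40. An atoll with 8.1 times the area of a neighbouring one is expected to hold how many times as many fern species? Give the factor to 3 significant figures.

S₂/S₁ = (A₂/A₁)^z = 8.1^0.4
ln(S₂/S₁) = 0.4 × ln 8.1 = 0.4 × 2.0919 = 0.8367
S₂/S₁ = e^0.8367 ≈ 2.309

2.31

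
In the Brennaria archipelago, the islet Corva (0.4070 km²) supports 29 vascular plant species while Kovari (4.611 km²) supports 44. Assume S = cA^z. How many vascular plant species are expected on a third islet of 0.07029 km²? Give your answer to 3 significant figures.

z = ln(44/29) / ln(4.611/0.407) = 0.4169 / 2.4274 = 0.1717
c = 29 / 0.407^0.1717 = 29 / 0.8569 = 33.84
S₃ = 33.84 × 0.07029^0.1717 = 33.84 × 0.6338 ≈ 21.45

21.4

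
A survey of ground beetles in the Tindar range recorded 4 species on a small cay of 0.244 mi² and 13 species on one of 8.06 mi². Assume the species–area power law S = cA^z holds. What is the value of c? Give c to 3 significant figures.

z = ln(S₂/S₁) / ln(A₂/A₁) = ln(13/4) / ln(8.06/0.244) = 1.1787 / 3.4975 = 0.3370
c = S₁ / A₁^z = 4 / 0.244^0.3370 = 4 / 0.6217 = 6.434

6.43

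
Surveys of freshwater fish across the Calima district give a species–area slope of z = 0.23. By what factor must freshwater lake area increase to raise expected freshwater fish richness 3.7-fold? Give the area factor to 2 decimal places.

(A₂/A₁)^0.23 = 3.7, so A₂/A₁ = 3.7^(1/0.23) = 3.7^4.348
ln(A₂/A₁) = ln 3.7 / 0.23 = 1.3083 / 0.23 = 5.6884
A₂/A₁ = e^5.6884 ≈ 295.4

295.42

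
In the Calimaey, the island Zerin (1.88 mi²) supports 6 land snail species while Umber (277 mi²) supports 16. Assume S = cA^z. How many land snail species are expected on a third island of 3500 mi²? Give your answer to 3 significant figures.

26.3

z = ln(16/6) / ln(277/1.88) = 0.9808 / 4.9927 = 0.1965
c = 6 / 1.88^0.1965 = 6 / 1.132 = 5.3
S₃ = 5.3 × 3500^0.1965 = 5.3 × 4.969 ≈ 26.33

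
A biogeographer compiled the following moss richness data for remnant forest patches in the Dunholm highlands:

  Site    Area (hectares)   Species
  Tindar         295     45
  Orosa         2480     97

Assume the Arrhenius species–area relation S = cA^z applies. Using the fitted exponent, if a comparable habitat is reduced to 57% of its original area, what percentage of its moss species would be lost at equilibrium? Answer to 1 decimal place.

18.4%

z = ln(97/45) / ln(2480/295) = 0.7680 / 2.1290 = 0.3607
S_new/S_old = (A_new/A_old)^z = 0.57^0.3607 = exp(0.3607 × -0.5621) = 0.8165
Fraction lost = 1 − 0.8165 = 0.1835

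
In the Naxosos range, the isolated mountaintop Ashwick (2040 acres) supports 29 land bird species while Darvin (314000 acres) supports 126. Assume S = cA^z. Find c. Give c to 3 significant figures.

z = ln(S₂/S₁) / ln(A₂/A₁) = ln(126/29) / ln(314000/2040) = 1.4690 / 5.0364 = 0.2917
c = S₁ / A₁^z = 29 / 2040^0.2917 = 29 / 9.233 = 3.141

3.14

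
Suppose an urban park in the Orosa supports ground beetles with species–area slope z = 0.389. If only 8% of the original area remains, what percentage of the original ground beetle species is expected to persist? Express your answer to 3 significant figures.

S_new/S_old = (A_new/A_old)^z = 0.08^0.389
= exp(0.389 × ln 0.08) = exp(0.389 × -2.5257) = exp(-0.9825) ≈ 0.3744

37.4%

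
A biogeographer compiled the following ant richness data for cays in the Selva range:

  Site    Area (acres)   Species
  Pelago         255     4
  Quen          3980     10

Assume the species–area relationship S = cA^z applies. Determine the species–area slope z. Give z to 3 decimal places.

0.333

Taking logs: ln S = ln c + z ln A, so z = (ln S₂ − ln S₁)/(ln A₂ − ln A₁).
z = ln(10/4) / ln(3980/255) = ln(2.5) / ln(15.61) = 0.9163 / 2.7478 = 0.3335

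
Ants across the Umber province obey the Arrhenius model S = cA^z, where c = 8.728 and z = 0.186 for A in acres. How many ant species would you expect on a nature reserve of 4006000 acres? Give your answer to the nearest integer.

S = 8.728 × 4006000^0.186
ln S = ln 8.728 + 0.186 × ln 4006000 = 2.1665 + 0.186 × 15.2033 = 4.9944
S = e^4.9944 ≈ 147.6

148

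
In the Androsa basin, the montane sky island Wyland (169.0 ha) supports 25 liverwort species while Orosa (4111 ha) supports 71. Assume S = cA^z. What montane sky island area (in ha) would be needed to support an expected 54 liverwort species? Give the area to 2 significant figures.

1800 ha

z = ln(71/25) / ln(4111/169) = 1.0438 / 3.1915 = 0.3271
c = 25 / 169^0.3271 = 25 / 5.354 = 4.67
A = (54/4.67)^(1/0.3271) ⇒ ln A = ln(11.56)/0.3271 = 7.4846
A = e^7.4846 ≈ 1780 ha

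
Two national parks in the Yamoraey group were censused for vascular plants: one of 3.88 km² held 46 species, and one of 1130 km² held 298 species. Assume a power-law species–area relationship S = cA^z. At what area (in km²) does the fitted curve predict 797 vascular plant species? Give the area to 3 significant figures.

22400 km²

z = ln(298/46) / ln(1130/3.88) = 1.8685 / 5.6741 = 0.3293
c = 46 / 3.88^0.3293 = 46 / 1.563 = 29.43
A = (797/29.43)^(1/0.3293) ⇒ ln A = ln(27.08)/0.3293 = 10.0175
A = e^10.0175 ≈ 22415 km²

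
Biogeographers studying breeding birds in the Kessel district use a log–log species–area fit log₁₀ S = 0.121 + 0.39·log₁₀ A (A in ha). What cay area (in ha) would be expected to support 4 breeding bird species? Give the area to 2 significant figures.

4 = 1.321 × A^0.39  ⇒  A^0.39 = 4/1.321 = 3.027
ln A = ln(3.027) / 0.39 = 1.1077 / 0.39 = 2.8402
A = e^2.8402 ≈ 17.12 ha

17 ha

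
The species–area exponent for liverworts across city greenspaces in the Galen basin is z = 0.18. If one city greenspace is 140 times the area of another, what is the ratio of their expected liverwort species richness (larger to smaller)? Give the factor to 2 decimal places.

S₂/S₁ = (A₂/A₁)^z = 140^0.18
ln(S₂/S₁) = 0.18 × ln 140 = 0.18 × 4.9416 = 0.8895
S₂/S₁ = e^0.8895 ≈ 2.434

2.43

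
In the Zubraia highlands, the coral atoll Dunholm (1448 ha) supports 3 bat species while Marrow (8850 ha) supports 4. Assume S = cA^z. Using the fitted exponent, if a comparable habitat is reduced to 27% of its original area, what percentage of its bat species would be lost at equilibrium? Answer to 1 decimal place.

18.8%

z = ln(4/3) / ln(8850/1448) = 0.2877 / 1.8102 = 0.1589
S_new/S_old = (A_new/A_old)^z = 0.27^0.1589 = exp(0.1589 × -1.3093) = 0.8121
Fraction lost = 1 − 0.8121 = 0.1879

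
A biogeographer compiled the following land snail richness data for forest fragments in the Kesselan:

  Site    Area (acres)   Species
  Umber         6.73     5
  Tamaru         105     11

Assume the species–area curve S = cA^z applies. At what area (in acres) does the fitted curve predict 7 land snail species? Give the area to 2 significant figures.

22 acres

z = ln(11/5) / ln(105/6.73) = 0.7885 / 2.7474 = 0.2870
c = 5 / 6.73^0.2870 = 5 / 1.728 = 2.893
A = (7/2.893)^(1/0.2870) ⇒ ln A = ln(2.42)/0.2870 = 3.0790
A = e^3.0790 ≈ 21.74 acres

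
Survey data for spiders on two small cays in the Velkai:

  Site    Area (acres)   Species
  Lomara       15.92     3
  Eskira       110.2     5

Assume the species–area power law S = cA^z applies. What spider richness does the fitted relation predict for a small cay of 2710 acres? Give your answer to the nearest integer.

12

z = ln(5/3) / ln(110.2/15.92) = 0.5108 / 1.9347 = 0.2640
c = 3 / 15.92^0.2640 = 3 / 2.077 = 1.445
S₃ = 1.445 × 2710^0.2640 = 1.445 × 8.061 ≈ 11.65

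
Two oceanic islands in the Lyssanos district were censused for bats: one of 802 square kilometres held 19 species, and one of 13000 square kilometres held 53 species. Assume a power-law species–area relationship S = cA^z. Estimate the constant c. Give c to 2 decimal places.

1.62

z = ln(S₂/S₁) / ln(A₂/A₁) = ln(53/19) / ln(13000/802) = 1.0259 / 2.7856 = 0.3683
c = S₁ / A₁^z = 19 / 802^0.3683 = 19 / 11.74 = 1.619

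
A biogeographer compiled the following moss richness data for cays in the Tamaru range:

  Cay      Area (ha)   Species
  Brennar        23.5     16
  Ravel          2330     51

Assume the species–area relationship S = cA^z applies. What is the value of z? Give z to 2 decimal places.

0.25

Taking logs: ln S = ln c + z ln A, so z = (ln S₂ − ln S₁)/(ln A₂ − ln A₁).
z = ln(51/16) / ln(2330/23.5) = ln(3.188) / ln(99.15) = 1.1592 / 4.5966 = 0.2522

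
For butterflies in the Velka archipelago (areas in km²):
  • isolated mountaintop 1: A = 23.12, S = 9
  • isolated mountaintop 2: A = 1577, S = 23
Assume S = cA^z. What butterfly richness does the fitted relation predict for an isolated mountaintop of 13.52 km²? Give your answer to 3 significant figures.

7.99

z = ln(23/9) / ln(1577/23.12) = 0.9383 / 4.2226 = 0.2222
c = 9 / 23.12^0.2222 = 9 / 2.009 = 4.479
S₃ = 4.479 × 13.52^0.2222 = 4.479 × 1.784 ≈ 7.989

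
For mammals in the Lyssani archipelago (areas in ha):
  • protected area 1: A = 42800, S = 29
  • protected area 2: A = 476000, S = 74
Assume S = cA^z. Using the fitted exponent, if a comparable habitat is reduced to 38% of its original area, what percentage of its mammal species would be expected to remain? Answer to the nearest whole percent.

z = ln(74/29) / ln(476000/42800) = 0.9368 / 2.4089 = 0.3889
S_new/S_old = (A_new/A_old)^z = 0.38^0.3889 = exp(0.3889 × -0.9676) = 0.6864

69%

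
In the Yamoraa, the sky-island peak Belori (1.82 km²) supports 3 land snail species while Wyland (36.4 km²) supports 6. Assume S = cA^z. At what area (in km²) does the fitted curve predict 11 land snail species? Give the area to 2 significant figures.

z = ln(6/3) / ln(36.4/1.82) = 0.6931 / 2.9957 = 0.2314
c = 3 / 1.82^0.2314 = 3 / 1.149 = 2.612
A = (11/2.612)^(1/0.2314) ⇒ ln A = ln(4.212)/0.2314 = 6.2142
A = e^6.2142 ≈ 499.8 km²

500 km²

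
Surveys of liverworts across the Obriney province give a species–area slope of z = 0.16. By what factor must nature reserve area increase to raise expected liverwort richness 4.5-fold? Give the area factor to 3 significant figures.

12100

(A₂/A₁)^0.16 = 4.5, so A₂/A₁ = 4.5^(1/0.16) = 4.5^6.25
ln(A₂/A₁) = ln 4.5 / 0.16 = 1.5041 / 0.16 = 9.4005
A₂/A₁ = e^9.4005 ≈ 12094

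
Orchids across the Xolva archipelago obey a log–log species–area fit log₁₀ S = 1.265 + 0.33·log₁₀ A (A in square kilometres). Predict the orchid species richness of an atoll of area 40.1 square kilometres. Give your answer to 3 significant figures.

S = 18.41 × 40.1^0.33 = 18.41 × 3.381 ≈ 62.24

62.2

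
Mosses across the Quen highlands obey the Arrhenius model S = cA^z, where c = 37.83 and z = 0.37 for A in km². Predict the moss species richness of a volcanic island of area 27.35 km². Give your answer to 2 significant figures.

S = 37.83 × 27.35^0.37
ln S = ln 37.83 + 0.37 × ln 27.35 = 3.6331 + 0.37 × 3.3087 = 4.8573
S = e^4.8573 ≈ 128.7

130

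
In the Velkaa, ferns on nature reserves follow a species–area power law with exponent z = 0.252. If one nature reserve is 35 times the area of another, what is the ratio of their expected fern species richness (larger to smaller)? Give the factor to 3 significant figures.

2.45

S₂/S₁ = (A₂/A₁)^z = 35^0.252
ln(S₂/S₁) = 0.252 × ln 35 = 0.252 × 3.5553 = 0.8959
S₂/S₁ = e^0.8959 ≈ 2.45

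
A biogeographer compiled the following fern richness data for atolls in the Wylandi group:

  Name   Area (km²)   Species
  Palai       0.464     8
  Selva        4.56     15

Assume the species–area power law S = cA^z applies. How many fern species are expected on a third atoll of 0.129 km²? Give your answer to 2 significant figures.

5.6

z = ln(15/8) / ln(4.56/0.464) = 0.6286 / 2.2852 = 0.2751
c = 8 / 0.464^0.2751 = 8 / 0.8096 = 9.882
S₃ = 9.882 × 0.129^0.2751 = 9.882 × 0.5693 ≈ 5.626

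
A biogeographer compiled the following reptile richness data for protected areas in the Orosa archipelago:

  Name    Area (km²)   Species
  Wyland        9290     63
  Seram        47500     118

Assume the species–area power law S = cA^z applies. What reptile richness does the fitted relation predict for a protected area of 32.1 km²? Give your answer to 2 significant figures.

z = ln(118/63) / ln(47500/9290) = 0.6275 / 1.6318 = 0.3846
c = 63 / 9290^0.3846 = 63 / 33.57 = 1.876
S₃ = 1.876 × 32.1^0.3846 = 1.876 × 3.796 ≈ 7.124

7.1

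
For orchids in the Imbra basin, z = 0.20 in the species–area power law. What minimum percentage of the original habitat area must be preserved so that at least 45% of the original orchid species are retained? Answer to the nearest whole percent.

2%

Need (A_new/A_old)^0.2 = 0.45, so A_new/A_old = 0.45^(1/0.2) = 0.45^5
ln(A_new/A_old) = ln 0.45 / 0.2 = -0.7985 / 0.2 = -3.9925
A_new/A_old = e^-3.9925 ≈ 0.01845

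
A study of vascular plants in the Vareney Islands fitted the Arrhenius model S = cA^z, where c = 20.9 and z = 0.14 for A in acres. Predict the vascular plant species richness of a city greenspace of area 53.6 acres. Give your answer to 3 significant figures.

S = 20.9 × 53.6^0.14
ln S = ln 20.9 + 0.14 × ln 53.6 = 3.0397 + 0.14 × 3.9815 = 3.5972
S = e^3.5972 ≈ 36.49

36.5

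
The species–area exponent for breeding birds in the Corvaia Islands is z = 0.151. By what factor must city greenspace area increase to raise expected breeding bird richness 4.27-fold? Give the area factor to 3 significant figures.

(A₂/A₁)^0.151 = 4.27, so A₂/A₁ = 4.27^(1/0.151) = 4.27^6.623
ln(A₂/A₁) = ln 4.27 / 0.151 = 1.4516 / 0.151 = 9.6133
A₂/A₁ = e^9.6133 ≈ 14963

15000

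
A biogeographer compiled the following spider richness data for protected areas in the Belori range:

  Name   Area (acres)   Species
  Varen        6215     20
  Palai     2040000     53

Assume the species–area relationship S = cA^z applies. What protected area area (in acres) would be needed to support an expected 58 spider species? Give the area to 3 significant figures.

z = ln(53/20) / ln(2040000/6215) = 0.9746 / 5.7937 = 0.1682
c = 20 / 6215^0.1682 = 20 / 4.346 = 4.602
A = (58/4.602)^(1/0.1682) ⇒ ln A = ln(12.6)/0.1682 = 15.0644
A = e^15.0644 ≈ 3486493 acres

3490000 acres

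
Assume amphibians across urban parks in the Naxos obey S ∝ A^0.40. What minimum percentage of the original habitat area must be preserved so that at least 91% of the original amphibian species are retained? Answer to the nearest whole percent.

79%

Need (A_new/A_old)^0.4 = 0.91, so A_new/A_old = 0.91^(1/0.4) = 0.91^2.5
ln(A_new/A_old) = ln 0.91 / 0.4 = -0.0943 / 0.4 = -0.2358
A_new/A_old = e^-0.2358 ≈ 0.79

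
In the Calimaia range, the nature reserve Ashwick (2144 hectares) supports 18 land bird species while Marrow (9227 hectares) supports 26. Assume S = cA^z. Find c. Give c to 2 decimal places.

2.61

z = ln(S₂/S₁) / ln(A₂/A₁) = ln(26/18) / ln(9227/2144) = 0.3677 / 1.4595 = 0.2520
c = S₁ / A₁^z = 18 / 2144^0.2520 = 18 / 6.908 = 2.606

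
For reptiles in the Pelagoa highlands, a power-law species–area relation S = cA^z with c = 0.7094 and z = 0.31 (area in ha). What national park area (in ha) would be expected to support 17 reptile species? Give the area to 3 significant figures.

28200 ha

17 = 0.7094 × A^0.31  ⇒  A^0.31 = 17/0.7094 = 23.96
ln A = ln(23.96) / 0.31 = 3.1765 / 0.31 = 10.2469
A = e^10.2469 ≈ 28196 ha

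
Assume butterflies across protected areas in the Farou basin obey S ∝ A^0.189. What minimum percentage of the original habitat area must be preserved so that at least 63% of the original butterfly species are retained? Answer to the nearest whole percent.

Need (A_new/A_old)^0.189 = 0.63, so A_new/A_old = 0.63^(1/0.189) = 0.63^5.291
ln(A_new/A_old) = ln 0.63 / 0.189 = -0.4620 / 0.189 = -2.4446
A_new/A_old = e^-2.4446 ≈ 0.08676

9%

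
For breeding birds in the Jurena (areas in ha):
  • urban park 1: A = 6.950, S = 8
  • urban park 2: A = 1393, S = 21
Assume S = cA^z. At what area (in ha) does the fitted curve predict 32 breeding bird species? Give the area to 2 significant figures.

14000 ha

z = ln(21/8) / ln(1393/6.95) = 0.9651 / 5.3005 = 0.1821
c = 8 / 6.95^0.1821 = 8 / 1.423 = 5.621
A = (32/5.621)^(1/0.1821) ⇒ ln A = ln(5.693)/0.1821 = 9.5526
A = e^9.5526 ≈ 14082 ha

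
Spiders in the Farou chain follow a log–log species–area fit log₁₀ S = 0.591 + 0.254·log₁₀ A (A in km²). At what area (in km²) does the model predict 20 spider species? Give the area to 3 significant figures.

20 = 3.899 × A^0.254  ⇒  A^0.254 = 20/3.899 = 5.129
ln A = ln(5.129) / 0.254 = 1.6349 / 0.254 = 6.4366
A = e^6.4366 ≈ 624.3 km²

624 km²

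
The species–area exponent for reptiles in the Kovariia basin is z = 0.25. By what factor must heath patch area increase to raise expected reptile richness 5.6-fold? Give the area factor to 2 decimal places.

983.45

(A₂/A₁)^0.25 = 5.6, so A₂/A₁ = 5.6^(1/0.25) = 5.6^4
ln(A₂/A₁) = ln 5.6 / 0.25 = 1.7228 / 0.25 = 6.8911
A₂/A₁ = e^6.8911 ≈ 983.4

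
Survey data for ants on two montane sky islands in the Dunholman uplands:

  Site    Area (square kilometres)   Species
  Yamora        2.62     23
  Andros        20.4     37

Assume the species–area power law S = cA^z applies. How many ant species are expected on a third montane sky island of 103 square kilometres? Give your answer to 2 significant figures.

54

z = ln(37/23) / ln(20.4/2.62) = 0.4754 / 2.0524 = 0.2316
c = 23 / 2.62^0.2316 = 23 / 1.25 = 18.4
S₃ = 18.4 × 103^0.2316 = 18.4 × 2.926 ≈ 53.84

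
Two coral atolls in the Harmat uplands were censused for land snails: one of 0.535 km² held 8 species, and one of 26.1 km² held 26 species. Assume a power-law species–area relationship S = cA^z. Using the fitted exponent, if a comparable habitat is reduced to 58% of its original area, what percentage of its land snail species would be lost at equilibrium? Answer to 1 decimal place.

z = ln(26/8) / ln(26.1/0.535) = 1.1787 / 3.8874 = 0.3032
S_new/S_old = (A_new/A_old)^z = 0.58^0.3032 = exp(0.3032 × -0.5447) = 0.8478
Fraction lost = 1 − 0.8478 = 0.1522

15.2%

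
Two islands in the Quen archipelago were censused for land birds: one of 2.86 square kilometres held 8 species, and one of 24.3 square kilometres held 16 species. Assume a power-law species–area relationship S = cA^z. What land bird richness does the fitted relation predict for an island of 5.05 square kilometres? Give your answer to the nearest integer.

10

z = ln(16/8) / ln(24.3/2.86) = 0.6931 / 2.1397 = 0.3240
c = 8 / 2.86^0.3240 = 8 / 1.406 = 5.692
S₃ = 5.692 × 5.05^0.3240 = 5.692 × 1.69 ≈ 9.618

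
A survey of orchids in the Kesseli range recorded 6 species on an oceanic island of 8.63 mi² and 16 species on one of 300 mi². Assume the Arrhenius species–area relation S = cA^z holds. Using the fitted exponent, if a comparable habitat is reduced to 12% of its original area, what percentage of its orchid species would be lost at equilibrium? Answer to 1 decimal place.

44.3%

z = ln(16/6) / ln(300/8.63) = 0.9808 / 3.5485 = 0.2764
S_new/S_old = (A_new/A_old)^z = 0.12^0.2764 = exp(0.2764 × -2.1203) = 0.5565
Fraction lost = 1 − 0.5565 = 0.4435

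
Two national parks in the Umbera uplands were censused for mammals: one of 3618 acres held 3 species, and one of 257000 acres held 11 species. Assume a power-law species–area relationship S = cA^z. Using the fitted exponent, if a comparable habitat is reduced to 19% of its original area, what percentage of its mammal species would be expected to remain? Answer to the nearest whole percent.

z = ln(11/3) / ln(257000/3618) = 1.2993 / 4.2632 = 0.3048
S_new/S_old = (A_new/A_old)^z = 0.19^0.3048 = exp(0.3048 × -1.6607) = 0.6028

60%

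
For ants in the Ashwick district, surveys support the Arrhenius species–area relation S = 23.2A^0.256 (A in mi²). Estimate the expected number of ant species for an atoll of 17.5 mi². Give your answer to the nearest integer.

S = 23.2 × 17.5^0.256 = 23.2 × 2.081 ≈ 48.27

48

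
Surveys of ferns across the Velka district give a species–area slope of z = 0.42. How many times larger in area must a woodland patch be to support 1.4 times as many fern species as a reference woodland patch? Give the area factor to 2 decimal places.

2.23

(A₂/A₁)^0.42 = 1.4, so A₂/A₁ = 1.4^(1/0.42) = 1.4^2.381
ln(A₂/A₁) = ln 1.4 / 0.42 = 0.3365 / 0.42 = 0.8011
A₂/A₁ = e^0.8011 ≈ 2.228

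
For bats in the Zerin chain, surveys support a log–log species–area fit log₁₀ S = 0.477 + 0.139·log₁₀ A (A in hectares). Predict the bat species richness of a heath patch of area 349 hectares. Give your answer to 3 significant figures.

6.77

S = 2.999 × 349^0.139
ln S = ln 2.999 + 0.139 × ln 349 = 1.0983 + 0.139 × 5.8551 = 1.9122
S = e^1.9122 ≈ 6.768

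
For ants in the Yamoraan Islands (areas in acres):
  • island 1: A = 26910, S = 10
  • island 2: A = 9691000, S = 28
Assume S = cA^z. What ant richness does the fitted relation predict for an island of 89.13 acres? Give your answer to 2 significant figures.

z = ln(28/10) / ln(9691000/26910) = 1.0296 / 5.8865 = 0.1749
c = 10 / 26910^0.1749 = 10 / 5.955 = 1.679
S₃ = 1.679 × 89.13^0.1749 = 1.679 × 2.193 ≈ 3.683

3.7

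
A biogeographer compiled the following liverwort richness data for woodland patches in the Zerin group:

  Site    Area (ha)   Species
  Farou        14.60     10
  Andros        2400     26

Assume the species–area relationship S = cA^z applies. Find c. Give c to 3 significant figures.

z = ln(S₂/S₁) / ln(A₂/A₁) = ln(26/10) / ln(2400/14.6) = 0.9555 / 5.1022 = 0.1873
c = S₁ / A₁^z = 10 / 14.6^0.1873 = 10 / 1.652 = 6.053

6.05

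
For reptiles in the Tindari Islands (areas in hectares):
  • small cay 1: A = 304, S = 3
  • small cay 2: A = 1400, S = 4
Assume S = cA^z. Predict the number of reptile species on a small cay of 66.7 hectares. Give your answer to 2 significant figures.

2.3

z = ln(4/3) / ln(1400/304) = 0.2877 / 1.5272 = 0.1884
c = 3 / 304^0.1884 = 3 / 2.936 = 1.022
S₃ = 1.022 × 66.7^0.1884 = 1.022 × 2.206 ≈ 2.254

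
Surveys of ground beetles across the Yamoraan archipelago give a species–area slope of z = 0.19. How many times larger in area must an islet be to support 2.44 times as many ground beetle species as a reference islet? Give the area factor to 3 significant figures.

109

(A₂/A₁)^0.19 = 2.44, so A₂/A₁ = 2.44^(1/0.19) = 2.44^5.263
ln(A₂/A₁) = ln 2.44 / 0.19 = 0.8920 / 0.19 = 4.6947
A₂/A₁ = e^4.6947 ≈ 109.4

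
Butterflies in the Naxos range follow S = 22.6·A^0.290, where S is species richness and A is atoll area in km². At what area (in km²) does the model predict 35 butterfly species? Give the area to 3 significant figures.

4.52 km²

35 = 22.6 × A^0.29  ⇒  A^0.29 = 35/22.6 = 1.549
ln A = ln(1.549) / 0.29 = 0.4374 / 0.29 = 1.5083
A = e^1.5083 ≈ 4.519 km²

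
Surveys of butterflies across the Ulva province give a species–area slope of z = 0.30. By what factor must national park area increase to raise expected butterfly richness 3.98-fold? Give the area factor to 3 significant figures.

99.9

(A₂/A₁)^0.3 = 3.98, so A₂/A₁ = 3.98^(1/0.3) = 3.98^3.333
ln(A₂/A₁) = ln 3.98 / 0.3 = 1.3813 / 0.3 = 4.6043
A₂/A₁ = e^4.6043 ≈ 99.91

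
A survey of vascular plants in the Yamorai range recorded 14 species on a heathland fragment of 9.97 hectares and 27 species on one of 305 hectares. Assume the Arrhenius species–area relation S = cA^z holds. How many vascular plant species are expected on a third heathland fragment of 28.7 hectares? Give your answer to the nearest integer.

17

z = ln(27/14) / ln(305/9.97) = 0.6568 / 3.4207 = 0.1920
c = 14 / 9.97^0.1920 = 14 / 1.555 = 9.003
S₃ = 9.003 × 28.7^0.1920 = 9.003 × 1.905 ≈ 17.15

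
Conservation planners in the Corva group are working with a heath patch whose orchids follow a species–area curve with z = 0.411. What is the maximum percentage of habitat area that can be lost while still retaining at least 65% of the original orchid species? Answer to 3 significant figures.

Need (A_new/A_old)^0.411 = 0.65, so A_new/A_old = 0.65^(1/0.411) = 0.65^2.433
ln(A_new/A_old) = ln 0.65 / 0.411 = -0.4308 / 0.411 = -1.0481
A_new/A_old = e^-1.0481 ≈ 0.3506
Fraction that can be lost = 1 − 0.3506 = 0.6494

64.9%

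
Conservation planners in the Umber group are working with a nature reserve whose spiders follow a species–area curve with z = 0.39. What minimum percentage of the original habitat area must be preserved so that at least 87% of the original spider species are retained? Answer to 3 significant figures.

Need (A_new/A_old)^0.39 = 0.87, so A_new/A_old = 0.87^(1/0.39) = 0.87^2.564
ln(A_new/A_old) = ln 0.87 / 0.39 = -0.1393 / 0.39 = -0.3571
A_new/A_old = e^-0.3571 ≈ 0.6997

70.0%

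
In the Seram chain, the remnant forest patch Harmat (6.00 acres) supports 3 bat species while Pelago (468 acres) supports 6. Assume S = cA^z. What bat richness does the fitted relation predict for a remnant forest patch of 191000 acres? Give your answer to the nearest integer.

16

z = ln(6/3) / ln(468/6) = 0.6931 / 4.3567 = 0.1591
c = 3 / 6^0.1591 = 3 / 1.33 = 2.256
S₃ = 2.256 × 191000^0.1591 = 2.256 × 6.922 ≈ 15.61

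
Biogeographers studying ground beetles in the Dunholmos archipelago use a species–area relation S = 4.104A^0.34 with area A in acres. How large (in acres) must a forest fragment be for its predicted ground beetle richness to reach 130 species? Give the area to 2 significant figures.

26000 acres

130 = 4.104 × A^0.34  ⇒  A^0.34 = 130/4.104 = 31.68
ln A = ln(31.68) / 0.34 = 3.4556 / 0.34 = 10.1634
A = e^10.1634 ≈ 25938 acres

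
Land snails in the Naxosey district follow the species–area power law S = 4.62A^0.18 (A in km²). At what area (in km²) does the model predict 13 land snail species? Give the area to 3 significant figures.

313 km²

13 = 4.62 × A^0.18  ⇒  A^0.18 = 13/4.62 = 2.814
ln A = ln(2.814) / 0.18 = 1.0346 / 0.18 = 5.7475
A = e^5.7475 ≈ 313.4 km²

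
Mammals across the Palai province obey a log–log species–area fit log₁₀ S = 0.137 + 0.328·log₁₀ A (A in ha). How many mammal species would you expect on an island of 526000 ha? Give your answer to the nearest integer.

S = 1.371 × 526000^0.328 = 1.371 × 75.25 ≈ 103.2

103 species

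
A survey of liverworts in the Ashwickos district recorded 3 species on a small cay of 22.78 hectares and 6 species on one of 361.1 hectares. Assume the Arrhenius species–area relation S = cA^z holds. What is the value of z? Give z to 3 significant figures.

0.251

Taking logs: ln S = ln c + z ln A, so z = (ln S₂ − ln S₁)/(ln A₂ − ln A₁).
z = ln(6/3) / ln(361.1/22.78) = ln(2) / ln(15.85) = 0.6931 / 2.7633 = 0.2508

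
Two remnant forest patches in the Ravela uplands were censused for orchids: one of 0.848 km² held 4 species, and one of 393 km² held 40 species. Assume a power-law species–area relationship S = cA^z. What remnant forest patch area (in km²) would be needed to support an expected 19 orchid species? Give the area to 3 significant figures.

54.0 km²

z = ln(40/4) / ln(393/0.848) = 2.3026 / 6.1387 = 0.3751
c = 4 / 0.848^0.3751 = 4 / 0.94 = 4.255
A = (19/4.255)^(1/0.3751) ⇒ ln A = ln(4.465)/0.3751 = 3.9891
A = e^3.9891 ≈ 54.01 km²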